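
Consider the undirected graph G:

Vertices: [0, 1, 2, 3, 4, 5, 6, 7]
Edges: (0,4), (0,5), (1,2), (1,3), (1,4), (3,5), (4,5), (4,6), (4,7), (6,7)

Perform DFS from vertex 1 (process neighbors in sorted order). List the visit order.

DFS from vertex 1 (neighbors processed in ascending order):
Visit order: 1, 2, 3, 5, 0, 4, 6, 7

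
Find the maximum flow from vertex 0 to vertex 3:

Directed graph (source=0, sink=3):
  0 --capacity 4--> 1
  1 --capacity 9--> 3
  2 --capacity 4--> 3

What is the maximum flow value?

Computing max flow:
  Flow on (0->1): 4/4
  Flow on (1->3): 4/9
Maximum flow = 4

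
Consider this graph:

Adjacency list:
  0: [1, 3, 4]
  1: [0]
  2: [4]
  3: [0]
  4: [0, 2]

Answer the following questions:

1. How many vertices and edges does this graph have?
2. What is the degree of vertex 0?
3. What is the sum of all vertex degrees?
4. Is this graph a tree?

Count: 5 vertices, 4 edges.
Vertex 0 has neighbors [1, 3, 4], degree = 3.
Handshaking lemma: 2 * 4 = 8.
A graph is a tree iff it is connected and has exactly n-1 edges. This graph is connected (all 5 vertices in one component) and has 5-1 = 4 edges. It is a tree.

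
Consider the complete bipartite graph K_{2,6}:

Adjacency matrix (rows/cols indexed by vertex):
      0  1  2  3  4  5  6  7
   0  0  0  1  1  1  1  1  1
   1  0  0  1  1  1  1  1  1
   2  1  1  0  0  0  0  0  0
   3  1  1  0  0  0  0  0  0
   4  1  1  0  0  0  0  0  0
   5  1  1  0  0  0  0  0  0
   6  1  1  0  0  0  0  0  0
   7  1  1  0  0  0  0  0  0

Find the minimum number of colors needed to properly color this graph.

K_{2,6} is bipartite: vertices split into two independent sets of size 2 and 6.
Color one set 0, the other 1. No adjacent vertices share a color.
Chromatic number = 2.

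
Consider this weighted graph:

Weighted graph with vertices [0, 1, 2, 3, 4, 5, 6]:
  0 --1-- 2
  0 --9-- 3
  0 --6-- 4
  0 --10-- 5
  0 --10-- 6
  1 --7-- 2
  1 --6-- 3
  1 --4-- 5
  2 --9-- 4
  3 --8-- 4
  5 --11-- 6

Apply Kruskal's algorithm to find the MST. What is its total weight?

Applying Kruskal's algorithm (sort edges by weight, add if no cycle):
  Add (0,2) w=1
  Add (1,5) w=4
  Add (0,4) w=6
  Add (1,3) w=6
  Add (1,2) w=7
  Skip (3,4) w=8 (creates cycle)
  Skip (0,3) w=9 (creates cycle)
  Skip (2,4) w=9 (creates cycle)
  Skip (0,5) w=10 (creates cycle)
  Add (0,6) w=10
  Skip (5,6) w=11 (creates cycle)
MST weight = 34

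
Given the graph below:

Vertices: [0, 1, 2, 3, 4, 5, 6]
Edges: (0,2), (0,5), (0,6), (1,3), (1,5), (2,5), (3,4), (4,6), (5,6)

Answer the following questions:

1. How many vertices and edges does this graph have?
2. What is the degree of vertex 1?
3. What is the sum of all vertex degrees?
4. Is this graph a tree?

Count: 7 vertices, 9 edges.
Vertex 1 has neighbors [3, 5], degree = 2.
Handshaking lemma: 2 * 9 = 18.
A tree on 7 vertices has 6 edges. This graph has 9 edges (3 extra). Not a tree.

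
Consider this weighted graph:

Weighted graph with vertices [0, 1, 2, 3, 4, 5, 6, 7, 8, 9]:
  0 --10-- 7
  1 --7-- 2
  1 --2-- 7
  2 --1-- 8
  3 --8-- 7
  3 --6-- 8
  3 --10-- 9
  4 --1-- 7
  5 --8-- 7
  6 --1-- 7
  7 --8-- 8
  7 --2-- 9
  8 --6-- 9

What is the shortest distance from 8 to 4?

Using Dijkstra's algorithm from vertex 8:
Shortest path: 8 -> 7 -> 4
Total weight: 8 + 1 = 9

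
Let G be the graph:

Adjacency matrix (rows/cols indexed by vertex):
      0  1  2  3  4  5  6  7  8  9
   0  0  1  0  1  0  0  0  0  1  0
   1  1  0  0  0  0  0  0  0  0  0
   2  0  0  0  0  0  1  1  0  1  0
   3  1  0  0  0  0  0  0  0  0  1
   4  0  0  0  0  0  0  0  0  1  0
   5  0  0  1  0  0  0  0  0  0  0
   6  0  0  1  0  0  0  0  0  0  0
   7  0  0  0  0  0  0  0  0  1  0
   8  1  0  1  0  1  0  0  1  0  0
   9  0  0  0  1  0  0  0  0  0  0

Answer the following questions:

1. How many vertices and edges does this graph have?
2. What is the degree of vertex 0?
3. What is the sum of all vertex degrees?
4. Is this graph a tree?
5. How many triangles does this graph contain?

Count: 10 vertices, 9 edges.
Vertex 0 has neighbors [1, 3, 8], degree = 3.
Handshaking lemma: 2 * 9 = 18.
A graph is a tree iff it is connected and has exactly n-1 edges. This graph is connected (all 10 vertices in one component) and has 10-1 = 9 edges. It is a tree.
Number of triangles = 0.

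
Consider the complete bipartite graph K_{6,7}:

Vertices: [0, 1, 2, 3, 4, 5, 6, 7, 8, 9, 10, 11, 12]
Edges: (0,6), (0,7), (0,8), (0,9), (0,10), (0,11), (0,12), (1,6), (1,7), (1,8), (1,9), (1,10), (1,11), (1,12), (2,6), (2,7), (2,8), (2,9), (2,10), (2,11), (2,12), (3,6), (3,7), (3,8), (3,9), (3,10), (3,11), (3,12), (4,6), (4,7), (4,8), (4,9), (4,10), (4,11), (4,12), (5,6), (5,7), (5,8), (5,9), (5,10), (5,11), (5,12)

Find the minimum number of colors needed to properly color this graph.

K_{6,7} is bipartite: vertices split into two independent sets of size 6 and 7.
Color one set 0, the other 1. No adjacent vertices share a color.
Chromatic number = 2.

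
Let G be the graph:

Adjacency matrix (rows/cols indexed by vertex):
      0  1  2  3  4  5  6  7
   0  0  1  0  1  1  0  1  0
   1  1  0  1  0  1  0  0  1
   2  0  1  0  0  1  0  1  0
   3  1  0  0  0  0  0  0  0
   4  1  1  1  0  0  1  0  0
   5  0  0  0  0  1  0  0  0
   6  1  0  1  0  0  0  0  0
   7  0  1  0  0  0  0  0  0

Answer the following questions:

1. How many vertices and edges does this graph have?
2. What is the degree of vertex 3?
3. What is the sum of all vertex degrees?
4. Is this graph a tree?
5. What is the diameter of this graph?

Count: 8 vertices, 10 edges.
Vertex 3 has neighbors [0], degree = 1.
Handshaking lemma: 2 * 10 = 20.
A tree on 8 vertices has 7 edges. This graph has 10 edges (3 extra). Not a tree.
Diameter (longest shortest path) = 3.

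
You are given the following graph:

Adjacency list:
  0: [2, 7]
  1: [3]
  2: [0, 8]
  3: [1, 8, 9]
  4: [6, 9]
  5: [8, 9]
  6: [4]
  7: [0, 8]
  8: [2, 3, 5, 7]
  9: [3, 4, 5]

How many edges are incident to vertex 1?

Vertex 1 has neighbors [3], so deg(1) = 1.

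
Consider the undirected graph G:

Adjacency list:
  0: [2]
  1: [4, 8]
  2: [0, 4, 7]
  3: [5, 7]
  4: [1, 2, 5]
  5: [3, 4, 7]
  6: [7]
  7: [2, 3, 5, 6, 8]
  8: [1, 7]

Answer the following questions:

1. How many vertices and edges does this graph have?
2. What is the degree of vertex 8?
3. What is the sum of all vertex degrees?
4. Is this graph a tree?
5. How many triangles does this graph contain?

Count: 9 vertices, 11 edges.
Vertex 8 has neighbors [1, 7], degree = 2.
Handshaking lemma: 2 * 11 = 22.
A tree on 9 vertices has 8 edges. This graph has 11 edges (3 extra). Not a tree.
Number of triangles = 1.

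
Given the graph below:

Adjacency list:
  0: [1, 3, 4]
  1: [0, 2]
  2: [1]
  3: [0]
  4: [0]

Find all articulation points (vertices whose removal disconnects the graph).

An articulation point is a vertex whose removal disconnects the graph.
Articulation points: [0, 1]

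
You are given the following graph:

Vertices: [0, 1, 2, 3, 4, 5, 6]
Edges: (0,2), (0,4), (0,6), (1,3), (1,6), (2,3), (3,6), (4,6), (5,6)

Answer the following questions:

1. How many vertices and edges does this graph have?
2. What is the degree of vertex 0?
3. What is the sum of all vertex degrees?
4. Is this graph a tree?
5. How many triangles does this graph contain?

Count: 7 vertices, 9 edges.
Vertex 0 has neighbors [2, 4, 6], degree = 3.
Handshaking lemma: 2 * 9 = 18.
A tree on 7 vertices has 6 edges. This graph has 9 edges (3 extra). Not a tree.
Number of triangles = 2.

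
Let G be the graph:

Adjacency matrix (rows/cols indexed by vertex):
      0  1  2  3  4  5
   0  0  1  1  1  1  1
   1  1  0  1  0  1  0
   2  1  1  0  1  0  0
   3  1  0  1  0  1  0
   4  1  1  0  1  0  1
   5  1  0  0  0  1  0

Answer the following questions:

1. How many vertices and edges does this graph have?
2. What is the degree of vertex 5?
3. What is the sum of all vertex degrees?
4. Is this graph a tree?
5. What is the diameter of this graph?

Count: 6 vertices, 10 edges.
Vertex 5 has neighbors [0, 4], degree = 2.
Handshaking lemma: 2 * 10 = 20.
A tree on 6 vertices has 5 edges. This graph has 10 edges (5 extra). Not a tree.
Diameter (longest shortest path) = 2.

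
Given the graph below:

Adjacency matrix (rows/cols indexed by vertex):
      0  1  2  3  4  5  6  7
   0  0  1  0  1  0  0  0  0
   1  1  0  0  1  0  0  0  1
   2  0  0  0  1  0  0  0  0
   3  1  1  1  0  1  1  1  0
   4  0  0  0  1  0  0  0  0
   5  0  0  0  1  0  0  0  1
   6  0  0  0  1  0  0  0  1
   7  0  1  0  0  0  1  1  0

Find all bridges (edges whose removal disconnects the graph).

A bridge is an edge whose removal increases the number of connected components.
Bridges found: (2,3), (3,4)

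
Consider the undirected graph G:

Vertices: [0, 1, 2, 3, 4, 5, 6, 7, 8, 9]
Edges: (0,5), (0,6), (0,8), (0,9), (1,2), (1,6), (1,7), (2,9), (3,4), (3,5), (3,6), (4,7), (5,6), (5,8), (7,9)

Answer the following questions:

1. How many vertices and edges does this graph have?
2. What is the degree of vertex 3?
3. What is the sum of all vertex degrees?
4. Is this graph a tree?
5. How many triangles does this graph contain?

Count: 10 vertices, 15 edges.
Vertex 3 has neighbors [4, 5, 6], degree = 3.
Handshaking lemma: 2 * 15 = 30.
A tree on 10 vertices has 9 edges. This graph has 15 edges (6 extra). Not a tree.
Number of triangles = 3.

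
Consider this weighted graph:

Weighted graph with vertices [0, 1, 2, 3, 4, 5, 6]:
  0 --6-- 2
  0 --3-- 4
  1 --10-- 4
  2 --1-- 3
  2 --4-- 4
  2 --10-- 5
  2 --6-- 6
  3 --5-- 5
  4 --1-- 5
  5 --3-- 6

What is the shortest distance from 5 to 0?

Using Dijkstra's algorithm from vertex 5:
Shortest path: 5 -> 4 -> 0
Total weight: 1 + 3 = 4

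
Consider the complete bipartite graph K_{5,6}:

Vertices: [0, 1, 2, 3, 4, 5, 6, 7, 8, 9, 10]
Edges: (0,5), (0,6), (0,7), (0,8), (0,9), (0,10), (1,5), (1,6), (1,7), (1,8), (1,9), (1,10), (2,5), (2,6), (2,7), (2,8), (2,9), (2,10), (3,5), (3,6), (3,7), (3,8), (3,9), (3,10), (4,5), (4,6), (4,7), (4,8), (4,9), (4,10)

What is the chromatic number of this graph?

K_{5,6} is bipartite: vertices split into two independent sets of size 5 and 6.
Color one set 0, the other 1. No adjacent vertices share a color.
Chromatic number = 2.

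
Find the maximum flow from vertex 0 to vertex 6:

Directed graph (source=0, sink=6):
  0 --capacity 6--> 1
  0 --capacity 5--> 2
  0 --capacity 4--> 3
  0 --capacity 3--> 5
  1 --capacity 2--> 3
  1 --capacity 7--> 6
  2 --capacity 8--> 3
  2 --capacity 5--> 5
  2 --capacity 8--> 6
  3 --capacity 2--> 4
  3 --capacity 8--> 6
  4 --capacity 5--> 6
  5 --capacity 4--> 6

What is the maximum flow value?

Computing max flow:
  Flow on (0->1): 6/6
  Flow on (0->2): 5/5
  Flow on (0->3): 4/4
  Flow on (0->5): 3/3
  Flow on (1->6): 6/7
  Flow on (2->6): 5/8
  Flow on (3->6): 4/8
  Flow on (5->6): 3/4
Maximum flow = 18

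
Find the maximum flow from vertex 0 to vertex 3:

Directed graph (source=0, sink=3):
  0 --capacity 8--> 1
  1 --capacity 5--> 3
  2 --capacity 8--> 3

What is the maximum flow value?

Computing max flow:
  Flow on (0->1): 5/8
  Flow on (1->3): 5/5
Maximum flow = 5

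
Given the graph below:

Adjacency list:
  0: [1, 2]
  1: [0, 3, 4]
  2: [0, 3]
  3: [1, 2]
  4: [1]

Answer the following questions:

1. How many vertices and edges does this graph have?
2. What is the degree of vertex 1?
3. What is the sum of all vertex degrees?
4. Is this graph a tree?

Count: 5 vertices, 5 edges.
Vertex 1 has neighbors [0, 3, 4], degree = 3.
Handshaking lemma: 2 * 5 = 10.
A tree on 5 vertices has 4 edges. This graph has 5 edges (1 extra). Not a tree.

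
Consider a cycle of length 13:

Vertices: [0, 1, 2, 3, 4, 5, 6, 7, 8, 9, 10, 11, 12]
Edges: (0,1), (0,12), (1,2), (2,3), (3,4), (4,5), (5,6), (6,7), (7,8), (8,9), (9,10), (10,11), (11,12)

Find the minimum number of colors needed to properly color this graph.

This is an odd cycle (C_13). Odd cycles are not bipartite (any 2-coloring forces two adjacent vertices to match), and 3 colors suffice.
Chromatic number = 3.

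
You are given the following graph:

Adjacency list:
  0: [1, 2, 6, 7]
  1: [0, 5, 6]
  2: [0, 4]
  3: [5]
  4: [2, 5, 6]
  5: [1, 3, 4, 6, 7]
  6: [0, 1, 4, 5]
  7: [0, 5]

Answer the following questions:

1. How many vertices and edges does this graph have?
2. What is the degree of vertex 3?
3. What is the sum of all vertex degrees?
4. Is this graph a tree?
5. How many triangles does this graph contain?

Count: 8 vertices, 12 edges.
Vertex 3 has neighbors [5], degree = 1.
Handshaking lemma: 2 * 12 = 24.
A tree on 8 vertices has 7 edges. This graph has 12 edges (5 extra). Not a tree.
Number of triangles = 3.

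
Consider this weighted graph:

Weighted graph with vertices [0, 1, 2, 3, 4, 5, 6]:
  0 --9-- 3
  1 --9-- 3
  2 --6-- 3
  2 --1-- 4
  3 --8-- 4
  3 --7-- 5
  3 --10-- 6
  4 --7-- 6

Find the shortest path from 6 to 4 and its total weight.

Using Dijkstra's algorithm from vertex 6:
Shortest path: 6 -> 4
Total weight: 7 = 7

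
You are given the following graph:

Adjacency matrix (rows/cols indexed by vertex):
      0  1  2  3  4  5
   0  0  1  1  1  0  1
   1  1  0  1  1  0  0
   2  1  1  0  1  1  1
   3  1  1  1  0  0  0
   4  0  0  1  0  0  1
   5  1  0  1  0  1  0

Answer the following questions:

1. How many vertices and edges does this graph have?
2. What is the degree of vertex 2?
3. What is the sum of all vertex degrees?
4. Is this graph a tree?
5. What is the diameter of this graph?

Count: 6 vertices, 10 edges.
Vertex 2 has neighbors [0, 1, 3, 4, 5], degree = 5.
Handshaking lemma: 2 * 10 = 20.
A tree on 6 vertices has 5 edges. This graph has 10 edges (5 extra). Not a tree.
Diameter (longest shortest path) = 2.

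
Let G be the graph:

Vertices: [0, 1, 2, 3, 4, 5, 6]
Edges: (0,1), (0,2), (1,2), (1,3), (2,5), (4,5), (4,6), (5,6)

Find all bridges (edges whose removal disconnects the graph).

A bridge is an edge whose removal increases the number of connected components.
Bridges found: (1,3), (2,5)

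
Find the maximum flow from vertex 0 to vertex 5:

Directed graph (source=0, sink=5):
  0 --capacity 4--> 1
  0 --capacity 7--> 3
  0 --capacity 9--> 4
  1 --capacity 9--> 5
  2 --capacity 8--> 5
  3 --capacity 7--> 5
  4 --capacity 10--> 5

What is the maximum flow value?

Computing max flow:
  Flow on (0->1): 4/4
  Flow on (0->3): 7/7
  Flow on (0->4): 9/9
  Flow on (1->5): 4/9
  Flow on (3->5): 7/7
  Flow on (4->5): 9/10
Maximum flow = 20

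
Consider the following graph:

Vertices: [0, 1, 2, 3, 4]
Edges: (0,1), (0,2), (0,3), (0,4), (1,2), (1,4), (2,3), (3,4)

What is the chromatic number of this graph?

The graph has a maximum clique of size 3 (lower bound on chromatic number).
A valid 3-coloring: {0: 0, 1: 1, 2: 2, 3: 1, 4: 2}.
Chromatic number = 3.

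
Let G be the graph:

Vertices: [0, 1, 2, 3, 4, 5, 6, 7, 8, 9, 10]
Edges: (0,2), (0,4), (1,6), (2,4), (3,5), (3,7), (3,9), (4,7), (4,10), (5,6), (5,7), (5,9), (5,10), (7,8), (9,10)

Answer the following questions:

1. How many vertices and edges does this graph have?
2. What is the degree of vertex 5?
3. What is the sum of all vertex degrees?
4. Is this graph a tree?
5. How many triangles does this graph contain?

Count: 11 vertices, 15 edges.
Vertex 5 has neighbors [3, 6, 7, 9, 10], degree = 5.
Handshaking lemma: 2 * 15 = 30.
A tree on 11 vertices has 10 edges. This graph has 15 edges (5 extra). Not a tree.
Number of triangles = 4.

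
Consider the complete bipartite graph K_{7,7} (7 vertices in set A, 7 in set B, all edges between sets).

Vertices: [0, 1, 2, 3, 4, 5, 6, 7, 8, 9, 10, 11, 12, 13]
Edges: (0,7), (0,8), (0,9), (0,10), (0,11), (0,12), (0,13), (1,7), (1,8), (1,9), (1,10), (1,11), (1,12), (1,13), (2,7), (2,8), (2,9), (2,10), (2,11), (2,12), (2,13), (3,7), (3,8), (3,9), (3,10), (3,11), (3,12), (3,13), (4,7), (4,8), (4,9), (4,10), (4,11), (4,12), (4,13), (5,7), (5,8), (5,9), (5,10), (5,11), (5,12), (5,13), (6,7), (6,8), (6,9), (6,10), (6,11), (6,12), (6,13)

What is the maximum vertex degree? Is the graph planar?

Set-A vertices have degree 7; set-B vertices have degree 7. Maximum degree = max(7,7) = 7.
K_{7,7} contains K_{3,3} as a subgraph (since both sides have >= 3 vertices); by Kuratowski's theorem it is not planar.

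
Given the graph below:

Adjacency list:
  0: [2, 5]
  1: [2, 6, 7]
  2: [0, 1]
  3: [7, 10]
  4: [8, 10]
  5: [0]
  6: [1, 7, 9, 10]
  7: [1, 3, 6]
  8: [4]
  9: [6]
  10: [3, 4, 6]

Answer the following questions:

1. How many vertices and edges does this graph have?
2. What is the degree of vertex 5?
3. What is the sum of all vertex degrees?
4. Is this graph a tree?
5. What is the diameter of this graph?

Count: 11 vertices, 12 edges.
Vertex 5 has neighbors [0], degree = 1.
Handshaking lemma: 2 * 12 = 24.
A tree on 11 vertices has 10 edges. This graph has 12 edges (2 extra). Not a tree.
Diameter (longest shortest path) = 7.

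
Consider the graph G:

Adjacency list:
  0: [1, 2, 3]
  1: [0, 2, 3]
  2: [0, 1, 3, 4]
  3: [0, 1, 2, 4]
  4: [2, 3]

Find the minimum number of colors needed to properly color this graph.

The graph has a maximum clique of size 4 (lower bound on chromatic number).
A valid 4-coloring: {0: 2, 1: 3, 2: 0, 3: 1, 4: 2}.
Chromatic number = 4.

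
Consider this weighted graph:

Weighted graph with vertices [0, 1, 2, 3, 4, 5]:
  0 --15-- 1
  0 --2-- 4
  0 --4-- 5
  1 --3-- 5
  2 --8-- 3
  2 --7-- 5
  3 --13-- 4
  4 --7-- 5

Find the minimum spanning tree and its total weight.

Applying Kruskal's algorithm (sort edges by weight, add if no cycle):
  Add (0,4) w=2
  Add (1,5) w=3
  Add (0,5) w=4
  Add (2,5) w=7
  Skip (4,5) w=7 (creates cycle)
  Add (2,3) w=8
  Skip (3,4) w=13 (creates cycle)
  Skip (0,1) w=15 (creates cycle)
MST weight = 24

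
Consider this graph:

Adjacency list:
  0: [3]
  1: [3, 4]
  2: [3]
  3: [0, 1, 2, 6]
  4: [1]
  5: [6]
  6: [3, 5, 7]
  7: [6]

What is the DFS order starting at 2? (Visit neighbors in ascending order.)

DFS from vertex 2 (neighbors processed in ascending order):
Visit order: 2, 3, 0, 1, 4, 6, 5, 7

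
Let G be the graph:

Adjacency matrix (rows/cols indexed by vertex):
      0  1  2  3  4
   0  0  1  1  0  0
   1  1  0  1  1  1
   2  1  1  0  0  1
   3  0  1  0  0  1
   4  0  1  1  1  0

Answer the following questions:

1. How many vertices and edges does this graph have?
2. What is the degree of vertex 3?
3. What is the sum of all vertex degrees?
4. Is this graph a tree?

Count: 5 vertices, 7 edges.
Vertex 3 has neighbors [1, 4], degree = 2.
Handshaking lemma: 2 * 7 = 14.
A tree on 5 vertices has 4 edges. This graph has 7 edges (3 extra). Not a tree.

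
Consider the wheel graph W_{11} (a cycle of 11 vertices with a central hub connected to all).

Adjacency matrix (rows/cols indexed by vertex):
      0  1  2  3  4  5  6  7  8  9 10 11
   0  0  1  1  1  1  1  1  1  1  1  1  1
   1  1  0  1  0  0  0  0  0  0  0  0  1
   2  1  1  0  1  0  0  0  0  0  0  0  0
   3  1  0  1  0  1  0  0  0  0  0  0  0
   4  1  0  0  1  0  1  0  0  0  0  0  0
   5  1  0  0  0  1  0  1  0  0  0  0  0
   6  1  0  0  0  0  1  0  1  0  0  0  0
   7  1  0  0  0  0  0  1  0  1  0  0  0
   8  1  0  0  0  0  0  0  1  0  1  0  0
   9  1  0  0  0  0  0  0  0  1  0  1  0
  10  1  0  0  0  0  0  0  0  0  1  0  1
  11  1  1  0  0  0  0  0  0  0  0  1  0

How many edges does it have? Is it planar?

Wheel graph W_{11}: 11 cycle edges + 11 spoke edges = 22 edges.
Total vertices: 12.
The graph is planar.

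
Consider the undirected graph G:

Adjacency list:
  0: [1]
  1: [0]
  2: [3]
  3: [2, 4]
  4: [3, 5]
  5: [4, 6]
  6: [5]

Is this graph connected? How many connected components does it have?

Checking connectivity: the graph has 2 connected component(s).
Components: [[0, 1], [2, 3, 4, 5, 6]]. The graph is NOT connected.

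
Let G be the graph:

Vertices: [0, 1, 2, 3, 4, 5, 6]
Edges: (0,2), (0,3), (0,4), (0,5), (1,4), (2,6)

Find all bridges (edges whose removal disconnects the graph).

A bridge is an edge whose removal increases the number of connected components.
Bridges found: (0,2), (0,3), (0,4), (0,5), (1,4), (2,6)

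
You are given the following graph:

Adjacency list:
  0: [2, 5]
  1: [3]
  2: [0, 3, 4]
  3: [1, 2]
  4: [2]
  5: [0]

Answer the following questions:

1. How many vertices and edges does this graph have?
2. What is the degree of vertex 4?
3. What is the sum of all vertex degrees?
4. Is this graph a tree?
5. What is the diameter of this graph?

Count: 6 vertices, 5 edges.
Vertex 4 has neighbors [2], degree = 1.
Handshaking lemma: 2 * 5 = 10.
A graph is a tree iff it is connected and has exactly n-1 edges. This graph is connected (all 6 vertices in one component) and has 6-1 = 5 edges. It is a tree.
Diameter (longest shortest path) = 4.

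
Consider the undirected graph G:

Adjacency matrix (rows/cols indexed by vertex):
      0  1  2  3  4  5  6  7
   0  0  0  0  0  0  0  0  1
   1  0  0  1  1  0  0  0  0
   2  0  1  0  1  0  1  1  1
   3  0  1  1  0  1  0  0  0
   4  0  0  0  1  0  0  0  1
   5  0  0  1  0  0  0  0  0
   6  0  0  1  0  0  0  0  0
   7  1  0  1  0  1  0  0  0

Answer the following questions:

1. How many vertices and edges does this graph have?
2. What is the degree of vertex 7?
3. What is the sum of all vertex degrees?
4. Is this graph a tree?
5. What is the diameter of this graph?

Count: 8 vertices, 9 edges.
Vertex 7 has neighbors [0, 2, 4], degree = 3.
Handshaking lemma: 2 * 9 = 18.
A tree on 8 vertices has 7 edges. This graph has 9 edges (2 extra). Not a tree.
Diameter (longest shortest path) = 3.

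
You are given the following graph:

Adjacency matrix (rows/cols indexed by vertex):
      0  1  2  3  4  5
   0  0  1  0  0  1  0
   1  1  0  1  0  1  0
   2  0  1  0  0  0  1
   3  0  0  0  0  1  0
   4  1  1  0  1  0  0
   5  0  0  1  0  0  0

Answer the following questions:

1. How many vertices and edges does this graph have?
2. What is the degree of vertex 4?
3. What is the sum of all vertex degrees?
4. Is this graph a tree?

Count: 6 vertices, 6 edges.
Vertex 4 has neighbors [0, 1, 3], degree = 3.
Handshaking lemma: 2 * 6 = 12.
A tree on 6 vertices has 5 edges. This graph has 6 edges (1 extra). Not a tree.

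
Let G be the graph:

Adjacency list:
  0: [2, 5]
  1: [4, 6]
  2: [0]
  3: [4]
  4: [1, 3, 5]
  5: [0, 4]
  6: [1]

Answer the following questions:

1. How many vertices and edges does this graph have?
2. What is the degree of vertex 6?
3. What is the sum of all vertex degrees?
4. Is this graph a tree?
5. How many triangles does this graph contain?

Count: 7 vertices, 6 edges.
Vertex 6 has neighbors [1], degree = 1.
Handshaking lemma: 2 * 6 = 12.
A graph is a tree iff it is connected and has exactly n-1 edges. This graph is connected (all 7 vertices in one component) and has 7-1 = 6 edges. It is a tree.
Number of triangles = 0.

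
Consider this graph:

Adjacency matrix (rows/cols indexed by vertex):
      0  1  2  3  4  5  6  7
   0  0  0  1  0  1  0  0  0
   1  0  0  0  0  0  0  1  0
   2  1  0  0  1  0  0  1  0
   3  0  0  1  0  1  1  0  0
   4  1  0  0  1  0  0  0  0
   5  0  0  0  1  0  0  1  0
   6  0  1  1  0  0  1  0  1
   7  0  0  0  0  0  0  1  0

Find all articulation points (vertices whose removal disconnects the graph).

An articulation point is a vertex whose removal disconnects the graph.
Articulation points: [6]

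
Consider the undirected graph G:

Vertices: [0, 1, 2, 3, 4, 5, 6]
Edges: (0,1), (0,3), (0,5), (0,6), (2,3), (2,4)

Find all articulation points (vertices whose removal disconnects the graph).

An articulation point is a vertex whose removal disconnects the graph.
Articulation points: [0, 2, 3]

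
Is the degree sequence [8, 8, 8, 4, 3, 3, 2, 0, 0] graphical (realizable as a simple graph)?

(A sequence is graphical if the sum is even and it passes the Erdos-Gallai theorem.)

Sum of degrees = 36. Sum is even but fails Erdos-Gallai. The sequence is NOT graphical.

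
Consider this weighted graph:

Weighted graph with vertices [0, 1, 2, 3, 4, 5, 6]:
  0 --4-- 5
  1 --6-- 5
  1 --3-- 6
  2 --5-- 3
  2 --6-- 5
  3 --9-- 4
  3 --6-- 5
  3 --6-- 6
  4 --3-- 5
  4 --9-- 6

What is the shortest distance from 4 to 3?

Using Dijkstra's algorithm from vertex 4:
Shortest path: 4 -> 3
Total weight: 9 = 9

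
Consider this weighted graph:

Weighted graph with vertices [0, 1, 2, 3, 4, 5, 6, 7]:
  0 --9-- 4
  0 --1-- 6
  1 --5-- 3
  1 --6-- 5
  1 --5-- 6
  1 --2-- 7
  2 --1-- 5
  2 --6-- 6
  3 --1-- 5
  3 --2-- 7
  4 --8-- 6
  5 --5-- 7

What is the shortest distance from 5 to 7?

Using Dijkstra's algorithm from vertex 5:
Shortest path: 5 -> 3 -> 7
Total weight: 1 + 2 = 3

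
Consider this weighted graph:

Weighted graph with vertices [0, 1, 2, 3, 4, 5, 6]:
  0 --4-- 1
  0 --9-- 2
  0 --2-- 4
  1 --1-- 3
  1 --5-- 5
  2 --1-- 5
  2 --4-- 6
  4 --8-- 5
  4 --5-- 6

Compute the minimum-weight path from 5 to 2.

Using Dijkstra's algorithm from vertex 5:
Shortest path: 5 -> 2
Total weight: 1 = 1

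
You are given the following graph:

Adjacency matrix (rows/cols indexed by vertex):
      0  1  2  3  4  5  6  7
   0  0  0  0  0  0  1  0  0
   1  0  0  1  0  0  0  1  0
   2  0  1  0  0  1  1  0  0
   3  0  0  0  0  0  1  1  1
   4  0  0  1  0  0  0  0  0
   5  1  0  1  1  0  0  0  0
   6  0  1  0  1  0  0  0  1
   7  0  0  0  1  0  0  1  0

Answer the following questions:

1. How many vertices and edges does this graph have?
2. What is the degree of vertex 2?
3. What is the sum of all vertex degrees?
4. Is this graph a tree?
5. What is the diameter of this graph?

Count: 8 vertices, 9 edges.
Vertex 2 has neighbors [1, 4, 5], degree = 3.
Handshaking lemma: 2 * 9 = 18.
A tree on 8 vertices has 7 edges. This graph has 9 edges (2 extra). Not a tree.
Diameter (longest shortest path) = 4.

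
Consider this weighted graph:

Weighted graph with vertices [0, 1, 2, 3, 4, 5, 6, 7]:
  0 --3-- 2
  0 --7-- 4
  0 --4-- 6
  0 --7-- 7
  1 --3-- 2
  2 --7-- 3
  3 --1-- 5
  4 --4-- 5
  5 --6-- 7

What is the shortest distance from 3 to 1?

Using Dijkstra's algorithm from vertex 3:
Shortest path: 3 -> 2 -> 1
Total weight: 7 + 3 = 10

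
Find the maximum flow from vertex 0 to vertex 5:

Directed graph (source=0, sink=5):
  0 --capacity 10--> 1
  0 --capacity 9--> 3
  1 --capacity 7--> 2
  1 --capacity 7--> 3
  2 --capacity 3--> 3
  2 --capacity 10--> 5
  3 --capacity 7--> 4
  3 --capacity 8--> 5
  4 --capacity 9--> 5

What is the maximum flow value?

Computing max flow:
  Flow on (0->1): 10/10
  Flow on (0->3): 9/9
  Flow on (1->2): 7/7
  Flow on (1->3): 3/7
  Flow on (2->5): 7/10
  Flow on (3->4): 4/7
  Flow on (3->5): 8/8
  Flow on (4->5): 4/9
Maximum flow = 19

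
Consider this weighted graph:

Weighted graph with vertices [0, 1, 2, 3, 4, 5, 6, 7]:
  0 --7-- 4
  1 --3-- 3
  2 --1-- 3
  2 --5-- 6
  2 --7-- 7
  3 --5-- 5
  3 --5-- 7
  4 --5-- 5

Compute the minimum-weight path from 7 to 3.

Using Dijkstra's algorithm from vertex 7:
Shortest path: 7 -> 3
Total weight: 5 = 5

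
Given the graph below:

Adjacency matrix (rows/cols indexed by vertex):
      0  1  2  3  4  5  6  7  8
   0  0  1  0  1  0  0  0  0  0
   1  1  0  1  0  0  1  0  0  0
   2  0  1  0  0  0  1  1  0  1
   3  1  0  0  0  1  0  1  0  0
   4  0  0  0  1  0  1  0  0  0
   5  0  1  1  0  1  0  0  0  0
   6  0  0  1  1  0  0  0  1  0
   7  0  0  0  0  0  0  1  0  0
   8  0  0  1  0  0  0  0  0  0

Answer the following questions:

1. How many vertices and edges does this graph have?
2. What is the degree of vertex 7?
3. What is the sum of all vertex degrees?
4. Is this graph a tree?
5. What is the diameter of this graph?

Count: 9 vertices, 11 edges.
Vertex 7 has neighbors [6], degree = 1.
Handshaking lemma: 2 * 11 = 22.
A tree on 9 vertices has 8 edges. This graph has 11 edges (3 extra). Not a tree.
Diameter (longest shortest path) = 3.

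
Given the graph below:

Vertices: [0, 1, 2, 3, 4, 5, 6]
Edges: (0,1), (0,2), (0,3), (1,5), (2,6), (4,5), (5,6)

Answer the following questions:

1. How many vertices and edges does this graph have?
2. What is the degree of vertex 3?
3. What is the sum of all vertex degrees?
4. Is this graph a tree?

Count: 7 vertices, 7 edges.
Vertex 3 has neighbors [0], degree = 1.
Handshaking lemma: 2 * 7 = 14.
A tree on 7 vertices has 6 edges. This graph has 7 edges (1 extra). Not a tree.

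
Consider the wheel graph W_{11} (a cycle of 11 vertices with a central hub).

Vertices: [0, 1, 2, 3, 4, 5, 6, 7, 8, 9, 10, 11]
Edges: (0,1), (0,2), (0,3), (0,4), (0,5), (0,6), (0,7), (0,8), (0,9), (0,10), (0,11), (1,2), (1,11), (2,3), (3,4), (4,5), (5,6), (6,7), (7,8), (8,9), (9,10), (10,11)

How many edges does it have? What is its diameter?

Wheel graph W_{11}: 11 cycle edges + 11 spoke edges = 22 edges.
The hub is distance 1 from all cycle vertices. Max distance between cycle vertices through hub is 2.
Diameter = 2.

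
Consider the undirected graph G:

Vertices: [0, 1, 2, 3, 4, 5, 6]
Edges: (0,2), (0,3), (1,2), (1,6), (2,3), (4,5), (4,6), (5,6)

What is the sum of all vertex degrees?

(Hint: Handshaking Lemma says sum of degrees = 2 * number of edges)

Count edges: 8 edges.
By Handshaking Lemma: sum of degrees = 2 * 8 = 16.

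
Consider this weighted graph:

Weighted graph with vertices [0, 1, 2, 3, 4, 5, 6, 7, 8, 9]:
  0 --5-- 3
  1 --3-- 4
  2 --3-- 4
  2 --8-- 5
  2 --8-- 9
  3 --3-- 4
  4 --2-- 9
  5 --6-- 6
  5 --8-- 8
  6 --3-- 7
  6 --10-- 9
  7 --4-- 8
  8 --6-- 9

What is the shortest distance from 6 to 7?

Using Dijkstra's algorithm from vertex 6:
Shortest path: 6 -> 7
Total weight: 3 = 3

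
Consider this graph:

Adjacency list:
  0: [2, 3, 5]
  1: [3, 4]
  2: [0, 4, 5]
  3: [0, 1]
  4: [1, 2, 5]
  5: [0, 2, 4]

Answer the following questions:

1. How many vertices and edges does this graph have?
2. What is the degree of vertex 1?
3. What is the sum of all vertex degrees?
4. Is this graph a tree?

Count: 6 vertices, 8 edges.
Vertex 1 has neighbors [3, 4], degree = 2.
Handshaking lemma: 2 * 8 = 16.
A tree on 6 vertices has 5 edges. This graph has 8 edges (3 extra). Not a tree.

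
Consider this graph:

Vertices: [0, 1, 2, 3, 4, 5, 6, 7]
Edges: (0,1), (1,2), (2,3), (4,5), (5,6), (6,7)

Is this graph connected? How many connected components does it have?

Checking connectivity: the graph has 2 connected component(s).
Components: [[0, 1, 2, 3], [4, 5, 6, 7]]. The graph is NOT connected.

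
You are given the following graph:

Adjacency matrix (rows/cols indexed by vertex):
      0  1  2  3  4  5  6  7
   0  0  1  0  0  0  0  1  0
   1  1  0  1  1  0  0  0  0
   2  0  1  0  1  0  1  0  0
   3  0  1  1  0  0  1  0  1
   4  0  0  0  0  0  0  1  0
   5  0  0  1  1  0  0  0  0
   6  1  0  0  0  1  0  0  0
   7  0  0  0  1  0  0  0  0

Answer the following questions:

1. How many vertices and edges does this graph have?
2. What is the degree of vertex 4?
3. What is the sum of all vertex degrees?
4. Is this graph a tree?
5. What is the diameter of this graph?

Count: 8 vertices, 9 edges.
Vertex 4 has neighbors [6], degree = 1.
Handshaking lemma: 2 * 9 = 18.
A tree on 8 vertices has 7 edges. This graph has 9 edges (2 extra). Not a tree.
Diameter (longest shortest path) = 5.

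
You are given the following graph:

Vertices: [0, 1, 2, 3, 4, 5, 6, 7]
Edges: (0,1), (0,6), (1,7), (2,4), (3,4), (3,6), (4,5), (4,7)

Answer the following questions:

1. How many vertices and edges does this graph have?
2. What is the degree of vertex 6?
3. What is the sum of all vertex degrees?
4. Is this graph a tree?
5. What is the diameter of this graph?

Count: 8 vertices, 8 edges.
Vertex 6 has neighbors [0, 3], degree = 2.
Handshaking lemma: 2 * 8 = 16.
A tree on 8 vertices has 7 edges. This graph has 8 edges (1 extra). Not a tree.
Diameter (longest shortest path) = 4.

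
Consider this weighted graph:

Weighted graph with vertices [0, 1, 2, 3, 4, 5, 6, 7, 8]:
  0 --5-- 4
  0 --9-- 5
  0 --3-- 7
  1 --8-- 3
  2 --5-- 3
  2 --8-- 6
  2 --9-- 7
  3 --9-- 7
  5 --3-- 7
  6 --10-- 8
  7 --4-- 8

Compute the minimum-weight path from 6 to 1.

Using Dijkstra's algorithm from vertex 6:
Shortest path: 6 -> 2 -> 3 -> 1
Total weight: 8 + 5 + 8 = 21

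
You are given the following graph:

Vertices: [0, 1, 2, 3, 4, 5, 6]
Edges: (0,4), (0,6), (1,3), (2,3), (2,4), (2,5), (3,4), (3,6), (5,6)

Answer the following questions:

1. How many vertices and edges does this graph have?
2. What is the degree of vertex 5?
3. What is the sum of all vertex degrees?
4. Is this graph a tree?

Count: 7 vertices, 9 edges.
Vertex 5 has neighbors [2, 6], degree = 2.
Handshaking lemma: 2 * 9 = 18.
A tree on 7 vertices has 6 edges. This graph has 9 edges (3 extra). Not a tree.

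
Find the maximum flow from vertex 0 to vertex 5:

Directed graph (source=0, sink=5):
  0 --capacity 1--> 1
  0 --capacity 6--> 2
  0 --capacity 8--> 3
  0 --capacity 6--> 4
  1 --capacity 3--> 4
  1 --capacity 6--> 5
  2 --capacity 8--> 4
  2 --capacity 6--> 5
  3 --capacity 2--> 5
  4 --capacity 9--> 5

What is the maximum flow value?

Computing max flow:
  Flow on (0->1): 1/1
  Flow on (0->2): 6/6
  Flow on (0->3): 2/8
  Flow on (0->4): 6/6
  Flow on (1->5): 1/6
  Flow on (2->5): 6/6
  Flow on (3->5): 2/2
  Flow on (4->5): 6/9
Maximum flow = 15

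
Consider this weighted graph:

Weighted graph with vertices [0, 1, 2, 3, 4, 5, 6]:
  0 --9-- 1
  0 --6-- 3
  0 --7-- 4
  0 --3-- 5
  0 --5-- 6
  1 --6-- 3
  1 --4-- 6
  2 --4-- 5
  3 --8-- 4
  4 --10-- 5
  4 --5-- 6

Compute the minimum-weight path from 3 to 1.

Using Dijkstra's algorithm from vertex 3:
Shortest path: 3 -> 1
Total weight: 6 = 6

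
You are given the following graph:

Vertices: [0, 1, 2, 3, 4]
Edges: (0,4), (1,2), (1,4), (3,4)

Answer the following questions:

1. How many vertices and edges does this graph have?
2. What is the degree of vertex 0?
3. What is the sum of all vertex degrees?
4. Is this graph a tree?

Count: 5 vertices, 4 edges.
Vertex 0 has neighbors [4], degree = 1.
Handshaking lemma: 2 * 4 = 8.
A graph is a tree iff it is connected and has exactly n-1 edges. This graph is connected (all 5 vertices in one component) and has 5-1 = 4 edges. It is a tree.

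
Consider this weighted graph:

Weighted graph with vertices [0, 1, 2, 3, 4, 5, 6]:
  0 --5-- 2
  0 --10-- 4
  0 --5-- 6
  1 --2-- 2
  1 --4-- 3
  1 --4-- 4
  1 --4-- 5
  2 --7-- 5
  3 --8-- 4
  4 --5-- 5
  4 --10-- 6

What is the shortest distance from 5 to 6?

Using Dijkstra's algorithm from vertex 5:
Shortest path: 5 -> 4 -> 6
Total weight: 5 + 10 = 15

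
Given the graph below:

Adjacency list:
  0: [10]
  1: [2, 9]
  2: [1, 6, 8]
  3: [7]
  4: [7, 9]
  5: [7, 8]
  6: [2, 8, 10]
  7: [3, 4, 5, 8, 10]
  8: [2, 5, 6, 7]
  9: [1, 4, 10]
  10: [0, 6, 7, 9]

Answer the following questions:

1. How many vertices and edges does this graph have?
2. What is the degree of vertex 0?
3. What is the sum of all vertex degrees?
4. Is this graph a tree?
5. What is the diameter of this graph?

Count: 11 vertices, 15 edges.
Vertex 0 has neighbors [10], degree = 1.
Handshaking lemma: 2 * 15 = 30.
A tree on 11 vertices has 10 edges. This graph has 15 edges (5 extra). Not a tree.
Diameter (longest shortest path) = 4.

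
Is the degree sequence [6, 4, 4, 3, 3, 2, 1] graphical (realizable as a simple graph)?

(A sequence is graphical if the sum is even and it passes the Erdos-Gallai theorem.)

Sum of degrees = 23. Sum is odd, so the sequence is NOT graphical.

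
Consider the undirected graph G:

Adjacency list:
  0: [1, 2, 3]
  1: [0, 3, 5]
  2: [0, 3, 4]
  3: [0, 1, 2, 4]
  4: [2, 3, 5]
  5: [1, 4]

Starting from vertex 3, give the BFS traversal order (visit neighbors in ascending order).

BFS from vertex 3 (neighbors processed in ascending order):
Visit order: 3, 0, 1, 2, 4, 5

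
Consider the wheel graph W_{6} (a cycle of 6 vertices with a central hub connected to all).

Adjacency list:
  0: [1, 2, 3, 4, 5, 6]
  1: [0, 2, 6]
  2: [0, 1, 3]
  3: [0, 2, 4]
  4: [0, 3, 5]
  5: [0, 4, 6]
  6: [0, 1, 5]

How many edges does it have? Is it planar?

Wheel graph W_{6}: 6 cycle edges + 6 spoke edges = 12 edges.
Total vertices: 7.
The graph is planar.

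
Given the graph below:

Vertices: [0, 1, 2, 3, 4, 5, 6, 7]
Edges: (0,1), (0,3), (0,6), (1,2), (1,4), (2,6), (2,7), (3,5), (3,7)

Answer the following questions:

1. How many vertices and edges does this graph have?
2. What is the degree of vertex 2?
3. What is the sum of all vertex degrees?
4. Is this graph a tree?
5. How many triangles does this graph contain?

Count: 8 vertices, 9 edges.
Vertex 2 has neighbors [1, 6, 7], degree = 3.
Handshaking lemma: 2 * 9 = 18.
A tree on 8 vertices has 7 edges. This graph has 9 edges (2 extra). Not a tree.
Number of triangles = 0.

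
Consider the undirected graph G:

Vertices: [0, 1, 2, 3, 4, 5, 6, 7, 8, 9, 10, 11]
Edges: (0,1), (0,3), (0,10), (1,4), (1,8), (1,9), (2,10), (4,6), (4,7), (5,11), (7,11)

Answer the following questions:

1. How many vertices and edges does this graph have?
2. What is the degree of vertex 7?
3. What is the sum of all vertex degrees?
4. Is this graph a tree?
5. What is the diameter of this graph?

Count: 12 vertices, 11 edges.
Vertex 7 has neighbors [4, 11], degree = 2.
Handshaking lemma: 2 * 11 = 22.
A graph is a tree iff it is connected and has exactly n-1 edges. This graph is connected (all 12 vertices in one component) and has 12-1 = 11 edges. It is a tree.
Diameter (longest shortest path) = 7.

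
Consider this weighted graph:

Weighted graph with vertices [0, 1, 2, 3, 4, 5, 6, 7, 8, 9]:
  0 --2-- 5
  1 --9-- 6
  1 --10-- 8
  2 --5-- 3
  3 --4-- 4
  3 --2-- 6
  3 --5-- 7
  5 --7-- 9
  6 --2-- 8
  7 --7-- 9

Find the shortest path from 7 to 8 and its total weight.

Using Dijkstra's algorithm from vertex 7:
Shortest path: 7 -> 3 -> 6 -> 8
Total weight: 5 + 2 + 2 = 9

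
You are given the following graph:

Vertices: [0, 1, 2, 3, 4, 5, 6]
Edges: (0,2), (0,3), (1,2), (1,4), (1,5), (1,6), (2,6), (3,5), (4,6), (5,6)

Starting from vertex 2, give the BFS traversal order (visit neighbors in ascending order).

BFS from vertex 2 (neighbors processed in ascending order):
Visit order: 2, 0, 1, 6, 3, 4, 5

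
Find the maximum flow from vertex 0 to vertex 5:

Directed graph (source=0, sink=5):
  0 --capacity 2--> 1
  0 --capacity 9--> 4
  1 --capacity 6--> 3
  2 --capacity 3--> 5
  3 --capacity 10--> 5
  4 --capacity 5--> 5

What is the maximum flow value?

Computing max flow:
  Flow on (0->1): 2/2
  Flow on (0->4): 5/9
  Flow on (1->3): 2/6
  Flow on (3->5): 2/10
  Flow on (4->5): 5/5
Maximum flow = 7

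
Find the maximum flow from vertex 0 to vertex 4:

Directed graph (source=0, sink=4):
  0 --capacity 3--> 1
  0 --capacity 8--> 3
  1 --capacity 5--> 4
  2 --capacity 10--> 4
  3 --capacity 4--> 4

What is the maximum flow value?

Computing max flow:
  Flow on (0->1): 3/3
  Flow on (0->3): 4/8
  Flow on (1->4): 3/5
  Flow on (3->4): 4/4
Maximum flow = 7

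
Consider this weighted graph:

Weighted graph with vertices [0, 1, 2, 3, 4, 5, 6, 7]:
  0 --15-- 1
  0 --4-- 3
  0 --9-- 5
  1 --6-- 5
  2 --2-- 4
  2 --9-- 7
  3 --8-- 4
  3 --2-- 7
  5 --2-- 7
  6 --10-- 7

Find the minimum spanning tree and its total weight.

Applying Kruskal's algorithm (sort edges by weight, add if no cycle):
  Add (2,4) w=2
  Add (3,7) w=2
  Add (5,7) w=2
  Add (0,3) w=4
  Add (1,5) w=6
  Add (3,4) w=8
  Skip (0,5) w=9 (creates cycle)
  Skip (2,7) w=9 (creates cycle)
  Add (6,7) w=10
  Skip (0,1) w=15 (creates cycle)
MST weight = 34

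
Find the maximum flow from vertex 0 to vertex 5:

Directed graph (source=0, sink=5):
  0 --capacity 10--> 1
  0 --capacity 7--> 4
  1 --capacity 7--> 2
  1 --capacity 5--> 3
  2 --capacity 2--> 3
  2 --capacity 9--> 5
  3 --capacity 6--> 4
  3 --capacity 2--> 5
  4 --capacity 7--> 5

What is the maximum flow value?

Computing max flow:
  Flow on (0->1): 9/10
  Flow on (0->4): 7/7
  Flow on (1->2): 7/7
  Flow on (1->3): 2/5
  Flow on (2->5): 7/9
  Flow on (3->5): 2/2
  Flow on (4->5): 7/7
Maximum flow = 16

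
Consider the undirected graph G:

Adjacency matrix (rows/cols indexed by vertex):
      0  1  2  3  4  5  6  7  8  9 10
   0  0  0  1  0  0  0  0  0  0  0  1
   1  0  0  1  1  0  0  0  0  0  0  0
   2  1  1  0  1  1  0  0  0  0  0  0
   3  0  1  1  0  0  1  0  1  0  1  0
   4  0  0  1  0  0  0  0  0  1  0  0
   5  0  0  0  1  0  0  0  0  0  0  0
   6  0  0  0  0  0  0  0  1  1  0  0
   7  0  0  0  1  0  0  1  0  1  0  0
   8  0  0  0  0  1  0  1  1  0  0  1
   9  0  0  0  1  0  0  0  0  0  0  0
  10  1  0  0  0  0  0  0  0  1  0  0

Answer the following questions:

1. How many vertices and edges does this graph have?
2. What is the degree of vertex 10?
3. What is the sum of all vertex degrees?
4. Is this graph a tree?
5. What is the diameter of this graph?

Count: 11 vertices, 14 edges.
Vertex 10 has neighbors [0, 8], degree = 2.
Handshaking lemma: 2 * 14 = 28.
A tree on 11 vertices has 10 edges. This graph has 14 edges (4 extra). Not a tree.
Diameter (longest shortest path) = 4.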